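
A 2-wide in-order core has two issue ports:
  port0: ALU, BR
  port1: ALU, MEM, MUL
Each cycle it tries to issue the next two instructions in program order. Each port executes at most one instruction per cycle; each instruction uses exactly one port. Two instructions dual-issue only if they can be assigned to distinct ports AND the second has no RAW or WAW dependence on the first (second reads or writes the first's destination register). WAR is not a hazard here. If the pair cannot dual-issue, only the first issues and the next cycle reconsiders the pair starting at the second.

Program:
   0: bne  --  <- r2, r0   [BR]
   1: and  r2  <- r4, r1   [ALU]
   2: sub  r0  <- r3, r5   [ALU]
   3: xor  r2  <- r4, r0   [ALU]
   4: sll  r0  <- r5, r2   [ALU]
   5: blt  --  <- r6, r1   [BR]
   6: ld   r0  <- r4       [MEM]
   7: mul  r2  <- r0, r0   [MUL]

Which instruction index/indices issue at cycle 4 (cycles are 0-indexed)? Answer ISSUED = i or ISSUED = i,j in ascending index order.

ISSUED = 6

[0] i0&i1  bne.BR+and.ALU  -- dual
[1] i2  sub.ALU  -- RAW r0
[2] i3  xor.ALU  -- RAW r2
[3] i4&i5  sll.ALU+blt.BR  -- dual
[4] i6  ld.MEM  -- no-port MEM/MUL
[5] i7  mul.MUL  -- tail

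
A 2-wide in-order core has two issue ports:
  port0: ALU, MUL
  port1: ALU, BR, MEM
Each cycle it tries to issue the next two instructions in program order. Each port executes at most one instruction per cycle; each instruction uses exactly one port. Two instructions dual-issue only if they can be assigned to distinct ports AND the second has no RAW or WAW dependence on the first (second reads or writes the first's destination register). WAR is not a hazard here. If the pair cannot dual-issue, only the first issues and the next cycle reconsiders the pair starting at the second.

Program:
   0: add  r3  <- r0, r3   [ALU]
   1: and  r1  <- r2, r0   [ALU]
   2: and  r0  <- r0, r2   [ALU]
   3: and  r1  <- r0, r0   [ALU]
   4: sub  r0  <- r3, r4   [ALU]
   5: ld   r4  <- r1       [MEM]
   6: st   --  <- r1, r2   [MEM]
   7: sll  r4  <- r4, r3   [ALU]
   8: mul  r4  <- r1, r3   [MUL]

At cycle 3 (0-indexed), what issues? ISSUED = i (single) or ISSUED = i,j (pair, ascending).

ISSUED = 5

0. add.ALU+and.ALU @i0,i1  | pair
1. and.ALU @i2  | RAW r0
2. and.ALU+sub.ALU @i3,i4  | pair
3. ld.MEM @i5  | no-port MEM/MEM
4. st.MEM+sll.ALU @i6,i7  | pair
5. mul.MUL @i8  | tail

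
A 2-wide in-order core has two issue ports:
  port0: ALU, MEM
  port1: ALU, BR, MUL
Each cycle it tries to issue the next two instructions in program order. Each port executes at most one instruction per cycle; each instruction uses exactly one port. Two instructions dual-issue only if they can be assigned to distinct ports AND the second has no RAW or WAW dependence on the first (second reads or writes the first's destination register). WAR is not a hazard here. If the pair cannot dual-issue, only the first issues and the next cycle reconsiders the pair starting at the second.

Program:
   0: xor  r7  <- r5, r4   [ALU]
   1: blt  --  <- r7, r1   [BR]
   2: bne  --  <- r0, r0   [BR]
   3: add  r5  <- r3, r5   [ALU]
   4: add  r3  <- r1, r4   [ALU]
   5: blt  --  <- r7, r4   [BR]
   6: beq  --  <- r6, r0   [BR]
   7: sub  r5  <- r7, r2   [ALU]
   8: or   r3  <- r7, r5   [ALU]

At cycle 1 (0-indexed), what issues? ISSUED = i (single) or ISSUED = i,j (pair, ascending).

c0: i0 xor.ALU  RAW r7
c1: i1 blt.BR  no-port BR/BR
c2: i2+i3 bne.BR add.ALU  pair
c3: i4+i5 add.ALU blt.BR  pair
c4: i6+i7 beq.BR sub.ALU  pair
c5: i8 or.ALU  tail

ISSUED = 1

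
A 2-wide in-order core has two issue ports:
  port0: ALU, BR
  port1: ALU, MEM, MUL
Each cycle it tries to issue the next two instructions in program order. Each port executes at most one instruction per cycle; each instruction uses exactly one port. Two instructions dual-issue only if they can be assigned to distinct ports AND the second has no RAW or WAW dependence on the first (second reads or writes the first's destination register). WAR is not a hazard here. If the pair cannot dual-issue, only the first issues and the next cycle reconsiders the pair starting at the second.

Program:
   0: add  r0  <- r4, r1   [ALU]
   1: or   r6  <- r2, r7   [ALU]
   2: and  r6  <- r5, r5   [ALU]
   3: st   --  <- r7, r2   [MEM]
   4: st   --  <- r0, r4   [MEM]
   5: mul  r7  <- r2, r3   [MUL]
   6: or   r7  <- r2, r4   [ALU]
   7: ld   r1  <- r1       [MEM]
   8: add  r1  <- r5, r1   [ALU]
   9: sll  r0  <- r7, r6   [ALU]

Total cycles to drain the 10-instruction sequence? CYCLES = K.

#0 head=0: add.ALU/or.ALU i0+i1 pair
#1 head=2: and.ALU/st.MEM i2+i3 pair
#2 head=4: st.MEM i4 no-port MEM/MUL
#3 head=5: mul.MUL i5 WAW r7
#4 head=6: or.ALU/ld.MEM i6+i7 pair
#5 head=8: add.ALU/sll.ALU i8+i9 pair

CYCLES = 6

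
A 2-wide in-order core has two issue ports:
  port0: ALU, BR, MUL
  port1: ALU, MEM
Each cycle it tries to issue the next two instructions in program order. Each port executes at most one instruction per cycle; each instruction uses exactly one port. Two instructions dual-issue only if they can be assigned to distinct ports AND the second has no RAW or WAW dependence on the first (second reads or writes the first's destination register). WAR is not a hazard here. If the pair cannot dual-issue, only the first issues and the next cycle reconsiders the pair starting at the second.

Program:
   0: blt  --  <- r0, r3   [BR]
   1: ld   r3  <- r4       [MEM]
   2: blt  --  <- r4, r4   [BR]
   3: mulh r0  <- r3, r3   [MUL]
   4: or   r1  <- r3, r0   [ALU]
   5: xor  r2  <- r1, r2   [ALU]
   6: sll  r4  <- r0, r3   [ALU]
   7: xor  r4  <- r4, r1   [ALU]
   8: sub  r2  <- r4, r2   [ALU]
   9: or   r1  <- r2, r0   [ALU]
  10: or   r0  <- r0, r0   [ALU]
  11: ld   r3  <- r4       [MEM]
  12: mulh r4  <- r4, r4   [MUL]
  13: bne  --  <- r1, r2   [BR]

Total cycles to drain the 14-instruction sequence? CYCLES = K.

CYCLES = 10

c0: i0/i1 blt/ld  dual
c1: i2 blt  no-port BR/MUL
c2: i3 mulh  RAW r0
c3: i4 or  RAW r1
c4: i5/i6 xor/sll  dual
c5: i7 xor  RAW r4
c6: i8 sub  RAW r2
c7: i9/i10 or/or  dual
c8: i11/i12 ld/mulh  dual
c9: i13 bne  tail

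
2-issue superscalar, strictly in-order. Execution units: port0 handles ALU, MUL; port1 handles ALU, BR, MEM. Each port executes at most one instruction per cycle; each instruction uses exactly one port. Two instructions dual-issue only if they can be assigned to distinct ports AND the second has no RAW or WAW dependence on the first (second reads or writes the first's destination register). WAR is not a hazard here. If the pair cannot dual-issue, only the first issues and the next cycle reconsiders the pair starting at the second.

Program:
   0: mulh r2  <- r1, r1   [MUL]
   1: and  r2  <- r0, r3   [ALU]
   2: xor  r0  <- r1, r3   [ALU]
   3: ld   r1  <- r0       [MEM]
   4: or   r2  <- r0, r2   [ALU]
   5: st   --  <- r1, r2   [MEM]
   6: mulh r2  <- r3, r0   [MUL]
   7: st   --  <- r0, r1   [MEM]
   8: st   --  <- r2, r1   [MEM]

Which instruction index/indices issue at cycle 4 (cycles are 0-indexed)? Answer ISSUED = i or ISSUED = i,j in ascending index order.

#0 head=0: mulh i0 WAW r2
#1 head=1: and/xor i1/i2 2-wide
#2 head=3: ld/or i3/i4 2-wide
#3 head=5: st/mulh i5/i6 2-wide
#4 head=7: st i7 no-port MEM/MEM
#5 head=8: st i8 tail

ISSUED = 7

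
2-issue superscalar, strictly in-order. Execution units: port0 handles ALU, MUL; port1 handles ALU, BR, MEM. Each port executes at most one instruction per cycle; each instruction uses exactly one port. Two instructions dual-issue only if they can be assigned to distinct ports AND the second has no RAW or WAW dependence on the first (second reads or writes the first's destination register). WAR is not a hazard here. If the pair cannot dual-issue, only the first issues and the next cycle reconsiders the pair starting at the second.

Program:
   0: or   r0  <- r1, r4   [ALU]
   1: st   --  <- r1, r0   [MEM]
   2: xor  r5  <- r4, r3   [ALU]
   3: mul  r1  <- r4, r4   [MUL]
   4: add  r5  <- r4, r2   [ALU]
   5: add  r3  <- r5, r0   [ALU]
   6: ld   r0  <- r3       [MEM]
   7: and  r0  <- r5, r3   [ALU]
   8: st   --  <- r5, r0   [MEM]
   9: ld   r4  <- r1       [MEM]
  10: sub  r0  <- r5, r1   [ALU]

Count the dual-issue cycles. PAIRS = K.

0. or.ALU @i0  | RAW r0
1. st.MEM/xor.ALU @i1,i2  | pair
2. mul.MUL/add.ALU @i3,i4  | pair
3. add.ALU @i5  | RAW r3
4. ld.MEM @i6  | WAW r0
5. and.ALU @i7  | RAW r0
6. st.MEM @i8  | no-port MEM/MEM
7. ld.MEM/sub.ALU @i9,i10  | pair

PAIRS = 3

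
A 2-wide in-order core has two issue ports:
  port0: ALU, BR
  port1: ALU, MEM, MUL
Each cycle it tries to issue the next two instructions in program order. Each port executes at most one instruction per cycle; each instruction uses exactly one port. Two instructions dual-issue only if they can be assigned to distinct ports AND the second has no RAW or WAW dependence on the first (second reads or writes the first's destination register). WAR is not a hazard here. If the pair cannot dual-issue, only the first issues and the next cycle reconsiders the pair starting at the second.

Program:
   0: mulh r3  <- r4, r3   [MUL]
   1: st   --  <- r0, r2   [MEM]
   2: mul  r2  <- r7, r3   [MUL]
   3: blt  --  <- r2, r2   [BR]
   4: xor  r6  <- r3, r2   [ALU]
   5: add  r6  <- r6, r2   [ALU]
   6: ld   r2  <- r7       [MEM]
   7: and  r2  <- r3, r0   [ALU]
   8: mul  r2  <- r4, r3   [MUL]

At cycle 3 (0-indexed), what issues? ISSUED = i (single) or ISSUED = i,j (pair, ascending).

  cy0 -> i0 (mulh.MUL) no-port MUL/MEM
  cy1 -> i1 (st.MEM) no-port MEM/MUL
  cy2 -> i2 (mul.MUL) RAW r2
  cy3 -> i3+i4 (blt.BR xor.ALU) dual
  cy4 -> i5+i6 (add.ALU ld.MEM) dual
  cy5 -> i7 (and.ALU) WAW r2
  cy6 -> i8 (mul.MUL) tail

ISSUED = 3,4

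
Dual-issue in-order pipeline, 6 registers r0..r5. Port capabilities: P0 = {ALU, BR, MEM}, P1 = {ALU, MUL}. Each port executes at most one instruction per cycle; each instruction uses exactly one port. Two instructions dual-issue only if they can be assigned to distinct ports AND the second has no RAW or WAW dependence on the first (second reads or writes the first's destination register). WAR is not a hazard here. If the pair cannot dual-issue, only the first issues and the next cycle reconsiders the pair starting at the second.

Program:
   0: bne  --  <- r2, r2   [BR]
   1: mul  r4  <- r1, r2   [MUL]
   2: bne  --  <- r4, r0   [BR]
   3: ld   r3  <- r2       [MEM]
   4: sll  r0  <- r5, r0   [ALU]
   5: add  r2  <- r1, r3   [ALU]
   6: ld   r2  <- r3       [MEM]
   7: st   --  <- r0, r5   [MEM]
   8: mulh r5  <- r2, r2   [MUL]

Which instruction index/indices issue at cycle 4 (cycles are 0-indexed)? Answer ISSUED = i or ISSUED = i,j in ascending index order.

#0 head=0: bne.BR+mul.MUL i0/i1 2-wide
#1 head=2: bne.BR i2 no-port BR/MEM
#2 head=3: ld.MEM+sll.ALU i3/i4 2-wide
#3 head=5: add.ALU i5 WAW r2
#4 head=6: ld.MEM i6 no-port MEM/MEM
#5 head=7: st.MEM+mulh.MUL i7/i8 2-wide

ISSUED = 6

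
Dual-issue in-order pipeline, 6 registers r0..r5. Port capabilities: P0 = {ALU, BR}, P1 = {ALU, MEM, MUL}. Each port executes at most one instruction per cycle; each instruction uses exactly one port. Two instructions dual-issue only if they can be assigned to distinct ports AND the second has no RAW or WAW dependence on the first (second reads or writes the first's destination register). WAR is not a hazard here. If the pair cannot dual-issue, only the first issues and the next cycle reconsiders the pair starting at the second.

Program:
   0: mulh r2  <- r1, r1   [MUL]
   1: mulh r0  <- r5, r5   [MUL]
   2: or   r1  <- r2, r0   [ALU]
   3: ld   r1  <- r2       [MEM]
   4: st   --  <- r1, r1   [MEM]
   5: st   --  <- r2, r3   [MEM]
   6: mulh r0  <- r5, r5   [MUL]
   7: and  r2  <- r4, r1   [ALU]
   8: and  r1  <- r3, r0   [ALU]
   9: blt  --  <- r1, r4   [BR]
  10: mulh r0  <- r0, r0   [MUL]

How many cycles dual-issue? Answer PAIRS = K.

c0: i0 mulh  no-port MUL/MUL
c1: i1 mulh  RAW r0
c2: i2 or  WAW r1
c3: i3 ld  no-port MEM/MEM
c4: i4 st  no-port MEM/MEM
c5: i5 st  no-port MEM/MUL
c6: i6&i7 mulh/and  pair
c7: i8 and  RAW r1
c8: i9&i10 blt/mulh  pair

PAIRS = 2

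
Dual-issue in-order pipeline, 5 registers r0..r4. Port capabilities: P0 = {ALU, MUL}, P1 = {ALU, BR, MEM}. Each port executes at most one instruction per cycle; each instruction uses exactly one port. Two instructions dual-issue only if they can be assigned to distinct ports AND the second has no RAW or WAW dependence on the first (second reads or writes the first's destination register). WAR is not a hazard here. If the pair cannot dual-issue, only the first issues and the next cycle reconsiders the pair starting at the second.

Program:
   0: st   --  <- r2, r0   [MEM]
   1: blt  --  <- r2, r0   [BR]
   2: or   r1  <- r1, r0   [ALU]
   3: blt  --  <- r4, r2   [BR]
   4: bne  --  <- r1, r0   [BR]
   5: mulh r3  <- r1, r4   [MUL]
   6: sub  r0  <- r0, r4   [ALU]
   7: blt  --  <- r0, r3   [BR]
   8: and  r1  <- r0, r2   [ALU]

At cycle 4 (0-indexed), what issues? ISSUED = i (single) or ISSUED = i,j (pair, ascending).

ISSUED = 6

0. st @i0  | no-port MEM/BR
1. blt;or @i1+i2  | 2-wide
2. blt @i3  | no-port BR/BR
3. bne;mulh @i4+i5  | 2-wide
4. sub @i6  | RAW r0
5. blt;and @i7+i8  | 2-wide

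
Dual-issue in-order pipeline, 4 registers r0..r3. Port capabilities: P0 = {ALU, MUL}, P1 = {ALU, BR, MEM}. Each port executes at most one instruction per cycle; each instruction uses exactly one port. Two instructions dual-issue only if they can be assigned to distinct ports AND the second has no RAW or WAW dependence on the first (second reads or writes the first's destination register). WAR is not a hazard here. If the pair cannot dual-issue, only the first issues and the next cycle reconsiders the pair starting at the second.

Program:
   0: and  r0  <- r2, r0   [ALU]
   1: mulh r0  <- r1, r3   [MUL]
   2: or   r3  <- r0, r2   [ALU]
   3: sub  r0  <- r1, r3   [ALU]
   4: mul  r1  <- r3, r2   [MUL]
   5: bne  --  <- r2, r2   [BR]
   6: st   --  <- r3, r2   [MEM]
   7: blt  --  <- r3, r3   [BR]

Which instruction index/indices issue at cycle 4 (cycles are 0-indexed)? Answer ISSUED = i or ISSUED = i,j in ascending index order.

ISSUED = 5

#0 head=0: and.ALU i0 WAW r0
#1 head=1: mulh.MUL i1 RAW r0
#2 head=2: or.ALU i2 RAW r3
#3 head=3: sub.ALU;mul.MUL i3+i4 pair
#4 head=5: bne.BR i5 no-port BR/MEM
#5 head=6: st.MEM i6 no-port MEM/BR
#6 head=7: blt.BR i7 tail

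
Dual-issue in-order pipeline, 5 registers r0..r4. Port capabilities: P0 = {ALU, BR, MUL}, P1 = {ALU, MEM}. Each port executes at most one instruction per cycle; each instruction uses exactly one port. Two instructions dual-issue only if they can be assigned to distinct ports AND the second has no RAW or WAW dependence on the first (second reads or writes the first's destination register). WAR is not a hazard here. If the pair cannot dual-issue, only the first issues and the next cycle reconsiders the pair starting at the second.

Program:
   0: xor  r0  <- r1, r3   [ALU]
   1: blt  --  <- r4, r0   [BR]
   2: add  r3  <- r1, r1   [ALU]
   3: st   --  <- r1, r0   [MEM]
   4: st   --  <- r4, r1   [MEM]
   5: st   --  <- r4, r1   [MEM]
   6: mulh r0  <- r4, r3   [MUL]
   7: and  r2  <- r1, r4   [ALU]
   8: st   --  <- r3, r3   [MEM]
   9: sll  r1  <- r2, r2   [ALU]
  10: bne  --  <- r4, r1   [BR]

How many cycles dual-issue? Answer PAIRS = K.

PAIRS = 3

[0] i0  xor  -- RAW r0
[1] i1+i2  blt/add  -- 2-wide
[2] i3  st  -- no-port MEM/MEM
[3] i4  st  -- no-port MEM/MEM
[4] i5+i6  st/mulh  -- 2-wide
[5] i7+i8  and/st  -- 2-wide
[6] i9  sll  -- RAW r1
[7] i10  bne  -- tail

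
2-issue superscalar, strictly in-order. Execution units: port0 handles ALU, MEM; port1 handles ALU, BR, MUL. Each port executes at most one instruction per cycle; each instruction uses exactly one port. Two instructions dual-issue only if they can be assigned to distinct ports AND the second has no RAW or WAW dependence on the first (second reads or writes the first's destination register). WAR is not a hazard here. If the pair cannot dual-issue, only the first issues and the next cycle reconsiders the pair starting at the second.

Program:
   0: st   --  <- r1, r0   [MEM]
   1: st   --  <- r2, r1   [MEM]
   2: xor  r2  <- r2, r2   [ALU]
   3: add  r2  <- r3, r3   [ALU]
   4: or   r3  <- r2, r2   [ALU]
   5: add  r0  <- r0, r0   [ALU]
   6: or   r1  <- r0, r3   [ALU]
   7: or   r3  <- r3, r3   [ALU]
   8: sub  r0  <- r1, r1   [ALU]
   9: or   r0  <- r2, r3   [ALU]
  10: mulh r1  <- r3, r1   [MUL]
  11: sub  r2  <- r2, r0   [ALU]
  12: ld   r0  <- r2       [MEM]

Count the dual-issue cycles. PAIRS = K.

  cy0 -> i0 (st.MEM) no-port MEM/MEM
  cy1 -> i1/i2 (st.MEM/xor.ALU) 2-wide
  cy2 -> i3 (add.ALU) RAW r2
  cy3 -> i4/i5 (or.ALU/add.ALU) 2-wide
  cy4 -> i6/i7 (or.ALU/or.ALU) 2-wide
  cy5 -> i8 (sub.ALU) WAW r0
  cy6 -> i9/i10 (or.ALU/mulh.MUL) 2-wide
  cy7 -> i11 (sub.ALU) RAW r2
  cy8 -> i12 (ld.MEM) tail

PAIRS = 4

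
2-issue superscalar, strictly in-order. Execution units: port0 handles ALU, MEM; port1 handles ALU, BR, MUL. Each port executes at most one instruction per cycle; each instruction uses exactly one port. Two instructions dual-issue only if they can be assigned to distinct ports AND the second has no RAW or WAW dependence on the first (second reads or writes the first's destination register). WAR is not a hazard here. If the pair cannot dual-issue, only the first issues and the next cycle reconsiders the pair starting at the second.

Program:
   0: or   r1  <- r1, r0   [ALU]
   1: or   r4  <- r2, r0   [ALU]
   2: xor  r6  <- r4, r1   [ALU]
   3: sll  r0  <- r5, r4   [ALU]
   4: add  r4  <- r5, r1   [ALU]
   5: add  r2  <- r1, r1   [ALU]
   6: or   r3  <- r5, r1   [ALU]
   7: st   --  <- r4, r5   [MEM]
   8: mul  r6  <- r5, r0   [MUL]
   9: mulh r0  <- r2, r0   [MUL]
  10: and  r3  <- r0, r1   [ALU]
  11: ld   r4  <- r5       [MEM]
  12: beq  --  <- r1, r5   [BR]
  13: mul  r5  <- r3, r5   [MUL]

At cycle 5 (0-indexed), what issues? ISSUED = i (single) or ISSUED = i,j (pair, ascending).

c0: i0+i1 or+or  pair
c1: i2+i3 xor+sll  pair
c2: i4+i5 add+add  pair
c3: i6+i7 or+st  pair
c4: i8 mul  no-port MUL/MUL
c5: i9 mulh  RAW r0
c6: i10+i11 and+ld  pair
c7: i12 beq  no-port BR/MUL
c8: i13 mul  tail

ISSUED = 9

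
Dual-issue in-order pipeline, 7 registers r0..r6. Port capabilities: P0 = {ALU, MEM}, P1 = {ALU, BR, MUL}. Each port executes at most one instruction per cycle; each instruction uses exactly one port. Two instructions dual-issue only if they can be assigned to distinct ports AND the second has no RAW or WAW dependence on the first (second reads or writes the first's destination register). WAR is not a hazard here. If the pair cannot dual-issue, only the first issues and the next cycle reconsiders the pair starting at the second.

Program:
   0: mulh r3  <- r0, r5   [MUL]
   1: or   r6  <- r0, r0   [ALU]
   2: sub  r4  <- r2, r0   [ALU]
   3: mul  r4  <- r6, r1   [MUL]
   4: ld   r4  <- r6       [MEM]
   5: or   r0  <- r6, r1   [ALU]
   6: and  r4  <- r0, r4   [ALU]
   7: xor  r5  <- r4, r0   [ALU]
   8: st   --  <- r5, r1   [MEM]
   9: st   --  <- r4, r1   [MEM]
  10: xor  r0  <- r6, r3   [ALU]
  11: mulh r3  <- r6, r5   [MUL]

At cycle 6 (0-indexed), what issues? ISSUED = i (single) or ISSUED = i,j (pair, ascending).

t=0 i0&i1:mulh.MUL+or.ALU ; dual
t=1 i2:sub.ALU ; WAW r4
t=2 i3:mul.MUL ; WAW r4
t=3 i4&i5:ld.MEM+or.ALU ; dual
t=4 i6:and.ALU ; RAW r4
t=5 i7:xor.ALU ; RAW r5
t=6 i8:st.MEM ; no-port MEM/MEM
t=7 i9&i10:st.MEM+xor.ALU ; dual
t=8 i11:mulh.MUL ; tail

ISSUED = 8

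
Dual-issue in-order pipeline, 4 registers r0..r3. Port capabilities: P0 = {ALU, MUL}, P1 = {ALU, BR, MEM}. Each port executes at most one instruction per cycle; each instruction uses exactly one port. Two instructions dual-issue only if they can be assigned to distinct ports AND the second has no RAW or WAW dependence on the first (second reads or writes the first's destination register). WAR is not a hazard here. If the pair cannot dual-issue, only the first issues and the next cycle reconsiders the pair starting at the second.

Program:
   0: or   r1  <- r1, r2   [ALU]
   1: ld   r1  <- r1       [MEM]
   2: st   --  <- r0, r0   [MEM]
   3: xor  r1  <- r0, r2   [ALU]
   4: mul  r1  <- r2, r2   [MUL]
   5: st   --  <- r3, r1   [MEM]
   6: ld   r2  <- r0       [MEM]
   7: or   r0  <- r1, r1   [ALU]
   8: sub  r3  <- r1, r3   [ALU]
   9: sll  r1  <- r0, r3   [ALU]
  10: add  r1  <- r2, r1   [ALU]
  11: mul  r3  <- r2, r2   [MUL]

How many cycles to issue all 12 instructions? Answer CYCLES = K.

[0] i0  or.ALU  -- RAW+WAW r1
[1] i1  ld.MEM  -- no-port MEM/MEM
[2] i2/i3  st.MEM+xor.ALU  -- 2-wide
[3] i4  mul.MUL  -- RAW r1
[4] i5  st.MEM  -- no-port MEM/MEM
[5] i6/i7  ld.MEM+or.ALU  -- 2-wide
[6] i8  sub.ALU  -- RAW r3
[7] i9  sll.ALU  -- RAW+WAW r1
[8] i10/i11  add.ALU+mul.MUL  -- 2-wide

CYCLES = 9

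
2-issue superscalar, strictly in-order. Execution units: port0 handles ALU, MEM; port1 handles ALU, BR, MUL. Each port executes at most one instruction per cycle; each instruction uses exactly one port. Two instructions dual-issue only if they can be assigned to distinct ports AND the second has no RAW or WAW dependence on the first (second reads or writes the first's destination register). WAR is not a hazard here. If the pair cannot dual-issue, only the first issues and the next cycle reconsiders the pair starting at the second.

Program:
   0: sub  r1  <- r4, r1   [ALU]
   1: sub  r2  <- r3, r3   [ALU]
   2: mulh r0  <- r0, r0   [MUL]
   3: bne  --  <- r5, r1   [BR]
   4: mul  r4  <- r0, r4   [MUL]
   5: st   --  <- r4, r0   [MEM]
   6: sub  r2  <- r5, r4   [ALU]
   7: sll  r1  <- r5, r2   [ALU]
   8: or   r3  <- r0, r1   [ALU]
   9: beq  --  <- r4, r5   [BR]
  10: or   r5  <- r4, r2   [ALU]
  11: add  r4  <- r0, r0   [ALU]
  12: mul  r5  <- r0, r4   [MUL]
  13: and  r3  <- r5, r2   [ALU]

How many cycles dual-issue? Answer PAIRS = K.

PAIRS = 4

c0: i0,i1 sub+sub  2-wide
c1: i2 mulh  no-port MUL/BR
c2: i3 bne  no-port BR/MUL
c3: i4 mul  RAW r4
c4: i5,i6 st+sub  2-wide
c5: i7 sll  RAW r1
c6: i8,i9 or+beq  2-wide
c7: i10,i11 or+add  2-wide
c8: i12 mul  RAW r5
c9: i13 and  tail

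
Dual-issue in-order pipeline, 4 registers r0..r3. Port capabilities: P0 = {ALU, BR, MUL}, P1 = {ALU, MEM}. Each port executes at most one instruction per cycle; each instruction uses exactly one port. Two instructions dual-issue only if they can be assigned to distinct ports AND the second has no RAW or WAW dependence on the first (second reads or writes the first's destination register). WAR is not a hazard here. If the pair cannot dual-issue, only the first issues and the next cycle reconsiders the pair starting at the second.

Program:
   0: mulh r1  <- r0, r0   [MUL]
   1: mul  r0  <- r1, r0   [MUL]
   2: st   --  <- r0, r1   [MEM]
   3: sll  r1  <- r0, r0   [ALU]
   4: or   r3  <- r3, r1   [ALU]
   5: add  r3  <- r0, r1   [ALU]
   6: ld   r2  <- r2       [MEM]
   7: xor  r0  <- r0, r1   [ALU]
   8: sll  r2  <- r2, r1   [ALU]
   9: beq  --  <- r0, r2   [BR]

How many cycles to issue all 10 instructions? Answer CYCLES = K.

CYCLES = 7

  cy0 -> i0 (mulh.MUL) no-port MUL/MUL
  cy1 -> i1 (mul.MUL) RAW r0
  cy2 -> i2/i3 (st.MEM sll.ALU) 2-wide
  cy3 -> i4 (or.ALU) WAW r3
  cy4 -> i5/i6 (add.ALU ld.MEM) 2-wide
  cy5 -> i7/i8 (xor.ALU sll.ALU) 2-wide
  cy6 -> i9 (beq.BR) tail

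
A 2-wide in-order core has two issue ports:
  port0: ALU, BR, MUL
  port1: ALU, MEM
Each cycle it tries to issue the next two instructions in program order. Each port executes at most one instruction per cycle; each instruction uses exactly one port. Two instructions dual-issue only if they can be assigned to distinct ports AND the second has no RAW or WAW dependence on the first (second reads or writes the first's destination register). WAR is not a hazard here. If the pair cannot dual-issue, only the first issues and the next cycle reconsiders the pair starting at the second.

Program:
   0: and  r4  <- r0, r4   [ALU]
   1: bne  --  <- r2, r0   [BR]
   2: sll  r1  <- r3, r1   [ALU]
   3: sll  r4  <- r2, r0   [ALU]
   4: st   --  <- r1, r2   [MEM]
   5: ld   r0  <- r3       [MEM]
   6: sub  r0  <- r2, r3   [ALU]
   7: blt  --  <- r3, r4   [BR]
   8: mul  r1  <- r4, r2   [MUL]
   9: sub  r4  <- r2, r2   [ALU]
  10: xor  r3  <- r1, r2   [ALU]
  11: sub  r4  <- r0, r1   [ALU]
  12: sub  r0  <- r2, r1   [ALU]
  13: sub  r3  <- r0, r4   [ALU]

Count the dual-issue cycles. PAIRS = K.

PAIRS = 5

c0: i0,i1 and.ALU+bne.BR  pair
c1: i2,i3 sll.ALU+sll.ALU  pair
c2: i4 st.MEM  no-port MEM/MEM
c3: i5 ld.MEM  WAW r0
c4: i6,i7 sub.ALU+blt.BR  pair
c5: i8,i9 mul.MUL+sub.ALU  pair
c6: i10,i11 xor.ALU+sub.ALU  pair
c7: i12 sub.ALU  RAW r0
c8: i13 sub.ALU  tail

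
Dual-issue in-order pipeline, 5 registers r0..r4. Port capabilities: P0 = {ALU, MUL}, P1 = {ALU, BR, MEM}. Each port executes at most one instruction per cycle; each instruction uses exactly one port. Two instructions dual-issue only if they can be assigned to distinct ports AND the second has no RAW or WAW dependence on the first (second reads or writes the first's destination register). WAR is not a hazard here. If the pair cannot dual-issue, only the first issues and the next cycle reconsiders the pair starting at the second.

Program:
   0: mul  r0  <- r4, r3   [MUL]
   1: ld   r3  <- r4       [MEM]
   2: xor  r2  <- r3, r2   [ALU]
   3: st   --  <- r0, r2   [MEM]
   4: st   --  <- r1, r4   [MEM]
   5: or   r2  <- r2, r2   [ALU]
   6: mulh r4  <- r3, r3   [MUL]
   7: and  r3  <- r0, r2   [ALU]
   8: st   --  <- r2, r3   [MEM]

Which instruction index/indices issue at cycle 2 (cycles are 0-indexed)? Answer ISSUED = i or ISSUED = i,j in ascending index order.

t=0 i0+i1:mul+ld ; pair
t=1 i2:xor ; RAW r2
t=2 i3:st ; no-port MEM/MEM
t=3 i4+i5:st+or ; pair
t=4 i6+i7:mulh+and ; pair
t=5 i8:st ; tail

ISSUED = 3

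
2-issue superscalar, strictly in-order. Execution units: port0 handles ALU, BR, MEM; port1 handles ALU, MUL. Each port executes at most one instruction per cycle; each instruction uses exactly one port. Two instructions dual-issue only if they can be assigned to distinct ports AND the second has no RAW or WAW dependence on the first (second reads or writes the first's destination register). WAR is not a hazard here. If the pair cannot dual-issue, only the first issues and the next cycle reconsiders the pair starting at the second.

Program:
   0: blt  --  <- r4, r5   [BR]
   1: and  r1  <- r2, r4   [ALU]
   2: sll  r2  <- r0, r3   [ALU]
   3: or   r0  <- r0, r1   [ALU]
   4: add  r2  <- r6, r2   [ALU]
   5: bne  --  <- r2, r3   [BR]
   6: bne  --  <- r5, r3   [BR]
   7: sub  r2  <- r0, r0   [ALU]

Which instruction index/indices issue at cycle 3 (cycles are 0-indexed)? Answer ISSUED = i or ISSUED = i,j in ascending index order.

ISSUED = 5

0. blt and @i0/i1  | dual
1. sll or @i2/i3  | dual
2. add @i4  | RAW r2
3. bne @i5  | no-port BR/BR
4. bne sub @i6/i7  | dual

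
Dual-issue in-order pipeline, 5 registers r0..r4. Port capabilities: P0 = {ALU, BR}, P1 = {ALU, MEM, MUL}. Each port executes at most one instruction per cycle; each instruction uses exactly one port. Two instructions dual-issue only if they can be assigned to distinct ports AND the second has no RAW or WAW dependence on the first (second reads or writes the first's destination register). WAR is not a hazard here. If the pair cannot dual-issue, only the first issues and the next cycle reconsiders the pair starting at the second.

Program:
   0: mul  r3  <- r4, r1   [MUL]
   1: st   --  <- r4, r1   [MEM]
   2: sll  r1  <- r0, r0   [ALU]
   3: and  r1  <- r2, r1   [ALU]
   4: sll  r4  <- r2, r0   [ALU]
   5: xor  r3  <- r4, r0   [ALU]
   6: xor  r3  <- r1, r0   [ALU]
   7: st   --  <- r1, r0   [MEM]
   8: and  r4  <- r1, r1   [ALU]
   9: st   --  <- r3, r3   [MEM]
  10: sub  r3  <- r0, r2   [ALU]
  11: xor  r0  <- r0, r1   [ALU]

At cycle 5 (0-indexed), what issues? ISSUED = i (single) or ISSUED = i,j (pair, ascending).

c0: i0 mul.MUL  no-port MUL/MEM
c1: i1/i2 st.MEM;sll.ALU  2-wide
c2: i3/i4 and.ALU;sll.ALU  2-wide
c3: i5 xor.ALU  WAW r3
c4: i6/i7 xor.ALU;st.MEM  2-wide
c5: i8/i9 and.ALU;st.MEM  2-wide
c6: i10/i11 sub.ALU;xor.ALU  2-wide

ISSUED = 8,9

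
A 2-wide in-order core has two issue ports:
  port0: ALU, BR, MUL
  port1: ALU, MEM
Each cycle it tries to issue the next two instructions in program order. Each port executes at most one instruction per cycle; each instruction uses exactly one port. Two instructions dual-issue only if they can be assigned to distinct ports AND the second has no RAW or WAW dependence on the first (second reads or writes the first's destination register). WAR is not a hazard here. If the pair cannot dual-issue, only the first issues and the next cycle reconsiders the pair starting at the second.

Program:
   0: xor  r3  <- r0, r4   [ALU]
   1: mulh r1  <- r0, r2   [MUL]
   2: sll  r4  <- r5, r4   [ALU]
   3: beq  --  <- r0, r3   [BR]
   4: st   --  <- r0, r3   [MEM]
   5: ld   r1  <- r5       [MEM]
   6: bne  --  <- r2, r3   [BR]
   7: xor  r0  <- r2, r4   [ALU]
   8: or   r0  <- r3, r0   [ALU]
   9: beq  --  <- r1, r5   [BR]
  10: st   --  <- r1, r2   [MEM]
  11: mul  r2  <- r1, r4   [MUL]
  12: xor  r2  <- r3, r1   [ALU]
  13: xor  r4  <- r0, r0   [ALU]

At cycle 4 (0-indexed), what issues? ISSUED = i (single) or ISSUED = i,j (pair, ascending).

ISSUED = 7

t=0 i0,i1:xor.ALU+mulh.MUL ; dual
t=1 i2,i3:sll.ALU+beq.BR ; dual
t=2 i4:st.MEM ; no-port MEM/MEM
t=3 i5,i6:ld.MEM+bne.BR ; dual
t=4 i7:xor.ALU ; RAW+WAW r0
t=5 i8,i9:or.ALU+beq.BR ; dual
t=6 i10,i11:st.MEM+mul.MUL ; dual
t=7 i12,i13:xor.ALU+xor.ALU ; dual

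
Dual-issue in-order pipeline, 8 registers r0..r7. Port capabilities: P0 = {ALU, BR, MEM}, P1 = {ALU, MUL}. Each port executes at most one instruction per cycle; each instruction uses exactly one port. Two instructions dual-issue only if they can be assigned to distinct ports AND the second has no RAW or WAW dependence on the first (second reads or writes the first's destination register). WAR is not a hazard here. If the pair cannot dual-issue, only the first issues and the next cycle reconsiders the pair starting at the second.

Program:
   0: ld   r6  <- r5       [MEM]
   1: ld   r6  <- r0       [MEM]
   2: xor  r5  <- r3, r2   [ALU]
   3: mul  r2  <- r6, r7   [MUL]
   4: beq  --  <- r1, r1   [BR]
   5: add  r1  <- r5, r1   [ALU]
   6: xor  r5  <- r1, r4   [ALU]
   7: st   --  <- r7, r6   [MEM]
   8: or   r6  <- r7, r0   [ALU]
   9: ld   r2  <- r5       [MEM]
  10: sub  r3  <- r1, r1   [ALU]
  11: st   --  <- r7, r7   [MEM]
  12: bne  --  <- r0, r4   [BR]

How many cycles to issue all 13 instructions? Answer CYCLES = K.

t=0 i0:ld.MEM ; no-port MEM/MEM
t=1 i1,i2:ld.MEM+xor.ALU ; dual
t=2 i3,i4:mul.MUL+beq.BR ; dual
t=3 i5:add.ALU ; RAW r1
t=4 i6,i7:xor.ALU+st.MEM ; dual
t=5 i8,i9:or.ALU+ld.MEM ; dual
t=6 i10,i11:sub.ALU+st.MEM ; dual
t=7 i12:bne.BR ; tail

CYCLES = 8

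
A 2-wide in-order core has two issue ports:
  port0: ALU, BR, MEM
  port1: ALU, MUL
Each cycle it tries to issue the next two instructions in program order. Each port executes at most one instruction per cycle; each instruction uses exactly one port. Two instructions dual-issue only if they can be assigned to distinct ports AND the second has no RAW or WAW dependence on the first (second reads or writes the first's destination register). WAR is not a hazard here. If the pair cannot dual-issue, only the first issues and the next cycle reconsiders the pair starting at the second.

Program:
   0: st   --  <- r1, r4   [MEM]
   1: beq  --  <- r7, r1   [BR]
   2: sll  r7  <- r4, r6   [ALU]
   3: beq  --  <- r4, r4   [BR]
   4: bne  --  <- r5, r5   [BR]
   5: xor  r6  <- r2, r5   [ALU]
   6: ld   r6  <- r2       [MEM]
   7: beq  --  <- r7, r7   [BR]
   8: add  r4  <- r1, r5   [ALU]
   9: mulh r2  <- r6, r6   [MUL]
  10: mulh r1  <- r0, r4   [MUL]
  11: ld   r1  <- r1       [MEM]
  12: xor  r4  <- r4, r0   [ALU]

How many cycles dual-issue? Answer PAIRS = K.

PAIRS = 4

  cy0 -> i0 (st) no-port MEM/BR
  cy1 -> i1/i2 (beq;sll) dual
  cy2 -> i3 (beq) no-port BR/BR
  cy3 -> i4/i5 (bne;xor) dual
  cy4 -> i6 (ld) no-port MEM/BR
  cy5 -> i7/i8 (beq;add) dual
  cy6 -> i9 (mulh) no-port MUL/MUL
  cy7 -> i10 (mulh) RAW+WAW r1
  cy8 -> i11/i12 (ld;xor) dual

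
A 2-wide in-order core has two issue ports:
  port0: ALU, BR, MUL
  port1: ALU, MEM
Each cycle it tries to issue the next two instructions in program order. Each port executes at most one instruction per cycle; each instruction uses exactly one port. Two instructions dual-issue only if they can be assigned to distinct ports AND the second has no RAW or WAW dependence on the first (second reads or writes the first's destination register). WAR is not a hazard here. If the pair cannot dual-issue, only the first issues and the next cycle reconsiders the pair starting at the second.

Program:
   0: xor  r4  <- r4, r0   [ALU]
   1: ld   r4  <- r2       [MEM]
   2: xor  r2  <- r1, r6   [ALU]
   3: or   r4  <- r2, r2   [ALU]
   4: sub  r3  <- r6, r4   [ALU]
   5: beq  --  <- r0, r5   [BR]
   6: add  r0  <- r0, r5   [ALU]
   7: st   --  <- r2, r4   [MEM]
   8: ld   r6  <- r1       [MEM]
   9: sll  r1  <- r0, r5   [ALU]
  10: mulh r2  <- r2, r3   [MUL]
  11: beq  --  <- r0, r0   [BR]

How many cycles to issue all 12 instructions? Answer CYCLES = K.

  cy0 -> i0 (xor) WAW r4
  cy1 -> i1+i2 (ld/xor) 2-wide
  cy2 -> i3 (or) RAW r4
  cy3 -> i4+i5 (sub/beq) 2-wide
  cy4 -> i6+i7 (add/st) 2-wide
  cy5 -> i8+i9 (ld/sll) 2-wide
  cy6 -> i10 (mulh) no-port MUL/BR
  cy7 -> i11 (beq) tail

CYCLES = 8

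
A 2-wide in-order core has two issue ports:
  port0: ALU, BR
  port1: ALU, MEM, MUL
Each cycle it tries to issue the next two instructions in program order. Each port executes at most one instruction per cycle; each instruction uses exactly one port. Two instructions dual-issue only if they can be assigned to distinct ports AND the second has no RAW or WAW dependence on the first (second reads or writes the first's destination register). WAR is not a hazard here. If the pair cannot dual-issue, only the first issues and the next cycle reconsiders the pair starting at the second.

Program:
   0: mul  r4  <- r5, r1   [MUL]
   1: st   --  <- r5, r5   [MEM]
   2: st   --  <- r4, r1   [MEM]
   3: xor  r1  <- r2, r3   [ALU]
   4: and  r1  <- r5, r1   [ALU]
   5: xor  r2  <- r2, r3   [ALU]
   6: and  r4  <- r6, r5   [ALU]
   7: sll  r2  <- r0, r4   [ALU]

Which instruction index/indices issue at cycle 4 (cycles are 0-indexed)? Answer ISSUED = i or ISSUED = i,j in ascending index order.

#0 head=0: mul.MUL i0 no-port MUL/MEM
#1 head=1: st.MEM i1 no-port MEM/MEM
#2 head=2: st.MEM xor.ALU i2/i3 pair
#3 head=4: and.ALU xor.ALU i4/i5 pair
#4 head=6: and.ALU i6 RAW r4
#5 head=7: sll.ALU i7 tail

ISSUED = 6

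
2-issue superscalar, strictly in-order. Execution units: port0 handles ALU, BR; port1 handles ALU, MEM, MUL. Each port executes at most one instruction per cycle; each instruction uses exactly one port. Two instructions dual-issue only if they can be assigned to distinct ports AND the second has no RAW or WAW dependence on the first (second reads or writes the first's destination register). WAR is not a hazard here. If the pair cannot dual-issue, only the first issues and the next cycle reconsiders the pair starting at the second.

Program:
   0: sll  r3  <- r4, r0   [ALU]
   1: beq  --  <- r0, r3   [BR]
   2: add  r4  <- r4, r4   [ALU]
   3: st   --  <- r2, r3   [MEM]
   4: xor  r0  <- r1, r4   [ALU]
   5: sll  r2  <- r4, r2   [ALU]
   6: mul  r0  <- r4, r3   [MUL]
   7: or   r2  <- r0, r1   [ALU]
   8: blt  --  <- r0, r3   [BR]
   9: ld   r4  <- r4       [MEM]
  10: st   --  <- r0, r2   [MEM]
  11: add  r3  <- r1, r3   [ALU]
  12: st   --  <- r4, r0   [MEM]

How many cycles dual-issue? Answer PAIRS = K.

PAIRS = 5

c0: i0 sll.ALU  RAW r3
c1: i1,i2 beq.BR add.ALU  dual
c2: i3,i4 st.MEM xor.ALU  dual
c3: i5,i6 sll.ALU mul.MUL  dual
c4: i7,i8 or.ALU blt.BR  dual
c5: i9 ld.MEM  no-port MEM/MEM
c6: i10,i11 st.MEM add.ALU  dual
c7: i12 st.MEM  tail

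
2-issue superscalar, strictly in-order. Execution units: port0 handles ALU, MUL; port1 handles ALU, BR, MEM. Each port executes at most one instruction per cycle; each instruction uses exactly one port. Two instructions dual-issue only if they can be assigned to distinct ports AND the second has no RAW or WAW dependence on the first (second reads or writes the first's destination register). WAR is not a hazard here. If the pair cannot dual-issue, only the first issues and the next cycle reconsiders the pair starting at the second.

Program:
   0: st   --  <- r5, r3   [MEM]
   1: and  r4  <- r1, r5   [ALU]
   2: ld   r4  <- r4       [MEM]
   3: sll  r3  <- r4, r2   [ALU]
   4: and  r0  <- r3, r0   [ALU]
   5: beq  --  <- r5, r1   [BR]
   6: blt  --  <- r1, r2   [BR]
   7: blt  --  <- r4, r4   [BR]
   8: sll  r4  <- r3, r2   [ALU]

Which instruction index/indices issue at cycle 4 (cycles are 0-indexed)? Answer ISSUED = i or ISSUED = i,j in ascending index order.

c0: i0&i1 st+and  dual
c1: i2 ld  RAW r4
c2: i3 sll  RAW r3
c3: i4&i5 and+beq  dual
c4: i6 blt  no-port BR/BR
c5: i7&i8 blt+sll  dual

ISSUED = 6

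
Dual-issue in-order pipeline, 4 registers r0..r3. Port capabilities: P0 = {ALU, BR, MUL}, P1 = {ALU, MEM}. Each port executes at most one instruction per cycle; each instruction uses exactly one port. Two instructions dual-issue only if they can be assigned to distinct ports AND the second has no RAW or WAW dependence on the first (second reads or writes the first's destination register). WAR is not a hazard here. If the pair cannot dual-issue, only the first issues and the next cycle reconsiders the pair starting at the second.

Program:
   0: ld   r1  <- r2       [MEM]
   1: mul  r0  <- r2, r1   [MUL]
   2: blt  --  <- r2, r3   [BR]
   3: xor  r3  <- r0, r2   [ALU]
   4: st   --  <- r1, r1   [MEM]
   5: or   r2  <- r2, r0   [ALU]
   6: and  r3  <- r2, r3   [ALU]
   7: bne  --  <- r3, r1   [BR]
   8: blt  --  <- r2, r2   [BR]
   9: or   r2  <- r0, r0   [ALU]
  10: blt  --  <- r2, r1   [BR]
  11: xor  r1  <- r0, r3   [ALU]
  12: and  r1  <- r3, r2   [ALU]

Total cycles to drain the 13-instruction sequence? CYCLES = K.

#0 head=0: ld.MEM i0 RAW r1
#1 head=1: mul.MUL i1 no-port MUL/BR
#2 head=2: blt.BR xor.ALU i2/i3 dual
#3 head=4: st.MEM or.ALU i4/i5 dual
#4 head=6: and.ALU i6 RAW r3
#5 head=7: bne.BR i7 no-port BR/BR
#6 head=8: blt.BR or.ALU i8/i9 dual
#7 head=10: blt.BR xor.ALU i10/i11 dual
#8 head=12: and.ALU i12 tail

CYCLES = 9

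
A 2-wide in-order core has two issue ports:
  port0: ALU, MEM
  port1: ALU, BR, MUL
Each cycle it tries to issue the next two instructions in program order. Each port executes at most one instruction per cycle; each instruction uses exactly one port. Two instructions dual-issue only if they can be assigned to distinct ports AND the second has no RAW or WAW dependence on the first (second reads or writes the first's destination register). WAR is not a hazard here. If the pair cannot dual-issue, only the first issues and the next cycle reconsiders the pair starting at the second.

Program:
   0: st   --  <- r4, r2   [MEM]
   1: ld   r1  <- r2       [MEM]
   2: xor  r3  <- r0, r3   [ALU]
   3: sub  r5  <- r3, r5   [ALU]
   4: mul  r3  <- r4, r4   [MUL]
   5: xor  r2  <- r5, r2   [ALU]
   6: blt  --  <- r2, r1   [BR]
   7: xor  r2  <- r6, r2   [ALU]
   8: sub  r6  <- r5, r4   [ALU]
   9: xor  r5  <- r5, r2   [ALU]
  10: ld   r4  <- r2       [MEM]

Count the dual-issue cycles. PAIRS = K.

0. st @i0  | no-port MEM/MEM
1. ld+xor @i1/i2  | dual
2. sub+mul @i3/i4  | dual
3. xor @i5  | RAW r2
4. blt+xor @i6/i7  | dual
5. sub+xor @i8/i9  | dual
6. ld @i10  | tail

PAIRS = 4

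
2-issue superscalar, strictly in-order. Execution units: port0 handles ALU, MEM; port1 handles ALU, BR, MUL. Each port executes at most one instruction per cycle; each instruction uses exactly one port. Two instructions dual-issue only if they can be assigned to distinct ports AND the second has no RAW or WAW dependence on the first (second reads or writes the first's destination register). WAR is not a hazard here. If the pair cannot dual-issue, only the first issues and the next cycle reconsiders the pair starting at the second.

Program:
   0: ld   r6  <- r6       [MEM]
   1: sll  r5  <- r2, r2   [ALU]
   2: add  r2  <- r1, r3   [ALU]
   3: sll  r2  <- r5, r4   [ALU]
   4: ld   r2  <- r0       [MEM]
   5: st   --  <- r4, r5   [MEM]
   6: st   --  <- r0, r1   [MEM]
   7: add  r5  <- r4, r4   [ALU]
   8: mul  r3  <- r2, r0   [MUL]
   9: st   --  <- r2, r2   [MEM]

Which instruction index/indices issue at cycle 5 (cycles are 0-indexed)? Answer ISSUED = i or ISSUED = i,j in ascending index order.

ISSUED = 6,7

t=0 i0&i1:ld sll ; dual
t=1 i2:add ; WAW r2
t=2 i3:sll ; WAW r2
t=3 i4:ld ; no-port MEM/MEM
t=4 i5:st ; no-port MEM/MEM
t=5 i6&i7:st add ; dual
t=6 i8&i9:mul st ; dual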